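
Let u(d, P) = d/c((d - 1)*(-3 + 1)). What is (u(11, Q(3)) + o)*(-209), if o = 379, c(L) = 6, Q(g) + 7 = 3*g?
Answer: -477565/6 ≈ -79594.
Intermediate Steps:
Q(g) = -7 + 3*g
u(d, P) = d/6
(u(11, Q(3)) + o)*(-209) = ((⅙)*11 + 379)*(-209) = (11/6 + 379)*(-209) = (2285/6)*(-209) = -477565/6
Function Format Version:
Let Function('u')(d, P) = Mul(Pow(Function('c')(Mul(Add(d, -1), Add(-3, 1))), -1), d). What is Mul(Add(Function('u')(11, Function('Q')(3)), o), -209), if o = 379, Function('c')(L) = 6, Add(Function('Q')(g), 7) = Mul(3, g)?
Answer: Rational(-477565, 6) ≈ -79594.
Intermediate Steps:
Function('Q')(g) = Add(-7, Mul(3, g))
Function('u')(d, P) = Mul(Rational(1, 6), d) (Function('u')(d, P) = Mul(Pow(6, -1), d) = Mul(Rational(1, 6), d))
Mul(Add(Function('u')(11, Function('Q')(3)), o), -209) = Mul(Add(Mul(Rational(1, 6), 11), 379), -209) = Mul(Add(Rational(11, 6), 379), -209) = Mul(Rational(2285, 6), -209) = Rational(-477565, 6)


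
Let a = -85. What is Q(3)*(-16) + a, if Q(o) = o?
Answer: -133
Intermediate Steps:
Q(3)*(-16) + a = 3*(-16) - 85 = -48 - 85 = -133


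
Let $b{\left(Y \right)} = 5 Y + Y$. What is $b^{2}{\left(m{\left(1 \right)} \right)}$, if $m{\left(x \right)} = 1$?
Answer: $36$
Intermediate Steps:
$b{\left(Y \right)} = 6 Y$
$b^{2}{\left(m{\left(1 \right)} \right)} = \left(6 \cdot 1\right)^{2} = 6^{2} = 36$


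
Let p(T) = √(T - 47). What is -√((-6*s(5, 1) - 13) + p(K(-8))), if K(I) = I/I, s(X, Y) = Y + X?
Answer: -√(-49 + I*√46) ≈ -0.4833 - 7.0167*I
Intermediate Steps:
s(X, Y) = X + Y
K(I) = 1
p(T) = √(-47 + T)
-√((-6*s(5, 1) - 13) + p(K(-8))) = -√((-6*(5 + 1) - 13) + √(-47 + 1)) = -√((-6*6 - 13) + √(-46)) = -√((-36 - 13) + I*√46) = -√(-49 + I*√46)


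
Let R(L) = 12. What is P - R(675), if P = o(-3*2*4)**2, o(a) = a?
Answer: 564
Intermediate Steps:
P = 576 (P = (-3*2*4)**2 = (-6*4)**2 = (-24)**2 = 576)
P - R(675) = 576 - 1*12 = 576 - 12 = 564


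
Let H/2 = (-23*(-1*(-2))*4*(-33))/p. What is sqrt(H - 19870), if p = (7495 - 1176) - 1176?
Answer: I*sqrt(525507965038)/5143 ≈ 140.95*I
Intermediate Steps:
p = 5143 (p = 6319 - 1176 = 5143)
H = 12144/5143 (H = 2*((-23*(-1*(-2))*4*(-33))/5143) = 2*((-46*4*(-33))*(1/5143)) = 2*((-23*8*(-33))*(1/5143)) = 2*(-184*(-33)*(1/5143)) = 2*(6072*(1/5143)) = 2*(6072/5143) = 12144/5143 ≈ 2.3613)
sqrt(H - 19870) = sqrt(12144/5143 - 19870) = sqrt(-102179266/5143) = I*sqrt(525507965038)/5143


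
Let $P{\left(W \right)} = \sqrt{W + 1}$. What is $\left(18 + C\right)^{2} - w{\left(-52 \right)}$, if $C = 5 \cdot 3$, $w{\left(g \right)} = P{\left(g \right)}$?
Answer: $1089 - i \sqrt{51} \approx 1089.0 - 7.1414 i$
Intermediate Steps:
$P{\left(W \right)} = \sqrt{1 + W}$
$w{\left(g \right)} = \sqrt{1 + g}$
$C = 15$
$\left(18 + C\right)^{2} - w{\left(-52 \right)} = \left(18 + 15\right)^{2} - \sqrt{1 - 52} = 33^{2} - \sqrt{-51} = 1089 - i \sqrt{51}$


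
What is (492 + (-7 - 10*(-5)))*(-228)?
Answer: -121980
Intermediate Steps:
(492 + (-7 - 10*(-5)))*(-228) = (492 + (-7 + 50))*(-228) = (492 + 43)*(-228) = 535*(-228) = -121980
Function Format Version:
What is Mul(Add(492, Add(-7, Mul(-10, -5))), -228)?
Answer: -121980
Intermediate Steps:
Mul(Add(492, Add(-7, Mul(-10, -5))), -228) = Mul(Add(492, Add(-7, 50)), -228) = Mul(Add(492, 43), -228) = Mul(535, -228) = -121980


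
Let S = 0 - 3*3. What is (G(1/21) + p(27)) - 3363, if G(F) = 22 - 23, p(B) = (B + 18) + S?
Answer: -3328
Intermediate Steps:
S = -9 (S = 0 - 9 = -9)
p(B) = 9 + B (p(B) = (B + 18) - 9 = (18 + B) - 9 = 9 + B)
G(F) = -1
(G(1/21) + p(27)) - 3363 = (-1 + (9 + 27)) - 3363 = (-1 + 36) - 3363 = 35 - 3363 = -3328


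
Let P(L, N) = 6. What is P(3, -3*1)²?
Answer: 36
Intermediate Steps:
P(3, -3*1)² = 6² = 36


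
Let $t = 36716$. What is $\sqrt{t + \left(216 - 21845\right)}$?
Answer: $\sqrt{15087} \approx 122.83$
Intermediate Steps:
$\sqrt{t + \left(216 - 21845\right)} = \sqrt{36716 + \left(216 - 21845\right)} = \sqrt{36716 - 21629} = \sqrt{15087}$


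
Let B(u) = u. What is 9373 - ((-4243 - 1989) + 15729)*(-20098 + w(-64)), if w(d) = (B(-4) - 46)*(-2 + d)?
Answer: 159539979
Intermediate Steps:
w(d) = 100 - 50*d (w(d) = (-4 - 46)*(-2 + d) = -50*(-2 + d) = 100 - 50*d)
9373 - ((-4243 - 1989) + 15729)*(-20098 + w(-64)) = 9373 - ((-4243 - 1989) + 15729)*(-20098 + (100 - 50*(-64))) = 9373 - (-6232 + 15729)*(-20098 + (100 + 3200)) = 9373 - 9497*(-20098 + 3300) = 9373 - 9497*(-16798) = 9373 - 1*(-159530606) = 9373 + 159530606 = 159539979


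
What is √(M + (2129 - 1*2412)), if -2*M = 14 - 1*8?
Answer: I*√286 ≈ 16.912*I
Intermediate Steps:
M = -3 (M = -(14 - 1*8)/2 = -(14 - 8)/2 = -½*6 = -3)
√(M + (2129 - 1*2412)) = √(-3 + (2129 - 1*2412)) = √(-3 + (2129 - 2412)) = √(-3 - 283) = √(-286) = I*√286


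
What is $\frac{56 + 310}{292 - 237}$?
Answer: $\frac{366}{55} \approx 6.6545$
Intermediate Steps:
$\frac{56 + 310}{292 - 237} = \frac{366}{55}$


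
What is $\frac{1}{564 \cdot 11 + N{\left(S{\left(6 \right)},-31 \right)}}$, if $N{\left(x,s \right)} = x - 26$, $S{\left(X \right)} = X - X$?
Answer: $\frac{1}{6178} \approx 0.00016186$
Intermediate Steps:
$S{\left(X \right)} = 0$
$N{\left(x,s \right)} = -26 + x$
$\frac{1}{564 \cdot 11 + N{\left(S{\left(6 \right)},-31 \right)}} = \frac{1}{564 \cdot 11 + \left(-26 + 0\right)} = \frac{1}{6204 - 26} = \frac{1}{6178}$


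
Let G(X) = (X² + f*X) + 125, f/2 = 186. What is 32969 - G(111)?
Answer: -20769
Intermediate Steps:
f = 372 (f = 2*186 = 372)
G(X) = 125 + X² + 372*X (G(X) = (X² + 372*X) + 125 = 125 + X² + 372*X)
32969 - G(111) = 32969 - (125 + 111² + 372*111) = 32969 - (125 + 12321 + 41292) = 32969 - 1*53738 = 32969 - 53738 = -20769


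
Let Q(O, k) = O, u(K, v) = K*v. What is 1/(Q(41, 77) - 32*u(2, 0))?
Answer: 1/41 ≈ 0.024390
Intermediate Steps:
1/(Q(41, 77) - 32*u(2, 0)) = 1/(41 - 64*0) = 1/(41 - 32*0) = 1/(41 + 0) = 1/41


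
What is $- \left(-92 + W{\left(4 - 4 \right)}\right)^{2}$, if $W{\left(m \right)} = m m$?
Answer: $-8464$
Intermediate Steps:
$W{\left(m \right)} = m^{2}$
$- \left(-92 + W{\left(4 - 4 \right)}\right)^{2} = - \left(-92 + \left(4 - 4\right)^{2}\right)^{2} = - \left(-92 + 0^{2}\right)^{2} = - \left(-92 + 0\right)^{2} = - \left(-92\right)^{2} = \left(-1\right) 8464 = -8464$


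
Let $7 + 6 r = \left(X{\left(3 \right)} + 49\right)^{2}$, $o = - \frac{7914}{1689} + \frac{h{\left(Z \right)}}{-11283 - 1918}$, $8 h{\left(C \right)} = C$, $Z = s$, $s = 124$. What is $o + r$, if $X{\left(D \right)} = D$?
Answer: $\frac{3305924304}{7432163} \approx 444.81$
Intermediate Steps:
$Z = 124$
$h{\left(C \right)} = \frac{C}{8}$
$o = - \frac{69665929}{14864326}$ ($o = - \frac{7914}{1689} + \frac{\frac{1}{8} \cdot 124}{-11283 - 1918} = \left(-7914\right) \frac{1}{1689} + \frac{31}{2 \left(-11283 - 1918\right)} = - \frac{2638}{563} + \frac{31}{2 \left(-13201\right)} = - \frac{2638}{563} + \frac{31}{2} \left(- \frac{1}{13201}\right) = - \frac{2638}{563} - \frac{31}{26402} = - \frac{69665929}{14864326} \approx -4.6868$)
$r = \frac{899}{2}$ ($r = - \frac{7}{6} + \frac{\left(3 + 49\right)^{2}}{6} = - \frac{7}{6} + \frac{52^{2}}{6} = - \frac{7}{6} + \frac{1}{6} \cdot 2704 = - \frac{7}{6} + \frac{1352}{3} = \frac{899}{2} \approx 449.5$)
$o + r = - \frac{69665929}{14864326} + \frac{899}{2} = \frac{3305924304}{7432163}$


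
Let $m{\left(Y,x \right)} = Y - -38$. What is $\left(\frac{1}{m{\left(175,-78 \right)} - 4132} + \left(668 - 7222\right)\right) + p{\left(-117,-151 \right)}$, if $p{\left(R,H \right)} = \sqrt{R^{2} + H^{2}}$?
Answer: $- \frac{25685127}{3919} + \sqrt{36490} \approx -6363.0$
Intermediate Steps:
$m{\left(Y,x \right)} = 38 + Y$ ($m{\left(Y,x \right)} = Y + 38 = 38 + Y$)
$p{\left(R,H \right)} = \sqrt{H^{2} + R^{2}}$
$\left(\frac{1}{m{\left(175,-78 \right)} - 4132} + \left(668 - 7222\right)\right) + p{\left(-117,-151 \right)} = \left(\frac{1}{\left(38 + 175\right) - 4132} + \left(668 - 7222\right)\right) + \sqrt{\left(-151\right)^{2} + \left(-117\right)^{2}} = \left(\frac{1}{213 - 4132} - 6554\right) + \sqrt{22801 + 13689} = \left(\frac{1}{-3919} - 6554\right) + \sqrt{36490} = \left(- \frac{1}{3919} - 6554\right) + \sqrt{36490} = - \frac{25685127}{3919} + \sqrt{36490}$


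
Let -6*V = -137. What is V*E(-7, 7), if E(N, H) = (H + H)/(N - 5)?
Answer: -959/36 ≈ -26.639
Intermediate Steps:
V = 137/6 (V = -⅙*(-137) = 137/6 ≈ 22.833)
E(N, H) = 2*H/(-5 + N) (E(N, H) = (2*H)/(-5 + N) = 2*H/(-5 + N))
V*E(-7, 7) = 137*(2*7/(-5 - 7))/6 = 137*(2*7/(-12))/6 = 137*(2*7*(-1/12))/6 = (137/6)*(-7/6) = -959/36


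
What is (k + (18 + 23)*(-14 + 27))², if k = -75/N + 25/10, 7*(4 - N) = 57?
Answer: 1030987881/3364 ≈ 3.0648e+5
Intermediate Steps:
N = -29/7 (N = 4 - ⅐*57 = 4 - 57/7 = -29/7 ≈ -4.1429)
k = 1195/58 (k = -75/(-29/7) + 25/10 = -75*(-7/29) + 25*(⅒) = 525/29 + 5/2 = 1195/58 ≈ 20.603)
(k + (18 + 23)*(-14 + 27))² = (1195/58 + (18 + 23)*(-14 + 27))² = (1195/58 + 41*13)² = (1195/58 + 533)² = (32109/58)² = 1030987881/3364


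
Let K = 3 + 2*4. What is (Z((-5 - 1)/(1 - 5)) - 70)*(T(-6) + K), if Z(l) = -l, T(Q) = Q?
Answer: -715/2 ≈ -357.50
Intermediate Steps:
K = 11 (K = 3 + 8 = 11)
(Z((-5 - 1)/(1 - 5)) - 70)*(T(-6) + K) = (-(-5 - 1)/(1 - 5) - 70)*(-6 + 11) = (-(-6)/(-4) - 70)*5 = (-(-6)*(-1)/4 - 70)*5 = (-1*3/2 - 70)*5 = (-3/2 - 70)*5 = -143/2*5 = -715/2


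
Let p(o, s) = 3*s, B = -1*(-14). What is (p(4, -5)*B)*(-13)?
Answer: 2730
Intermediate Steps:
B = 14
(p(4, -5)*B)*(-13) = ((3*(-5))*14)*(-13) = -15*14*(-13) = -210*(-13) = 2730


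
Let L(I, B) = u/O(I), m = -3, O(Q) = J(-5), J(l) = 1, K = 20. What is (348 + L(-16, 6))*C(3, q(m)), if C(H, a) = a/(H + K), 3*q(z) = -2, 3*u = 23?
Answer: -2134/207 ≈ -10.309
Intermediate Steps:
u = 23/3 (u = (1/3)*23 = 23/3 ≈ 7.6667)
O(Q) = 1
L(I, B) = 23/3 (L(I, B) = (23/3)/1 = (23/3)*1 = 23/3)
q(z) = -2/3 (q(z) = (1/3)*(-2) = -2/3)
C(H, a) = a/(20 + H) (C(H, a) = a/(H + 20) = a/(20 + H))
(348 + L(-16, 6))*C(3, q(m)) = (348 + 23/3)*(-2/(3*(20 + 3))) = 1067*(-2/3/23)/3 = 1067*(-2/3*1/23)/3 = (1067/3)*(-2/69) = -2134/207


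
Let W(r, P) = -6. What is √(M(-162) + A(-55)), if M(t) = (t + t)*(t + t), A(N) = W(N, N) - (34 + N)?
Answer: √104991 ≈ 324.02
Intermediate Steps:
A(N) = -40 - N (A(N) = -6 - (34 + N) = -6 + (-34 - N) = -40 - N)
M(t) = 4*t² (M(t) = (2*t)*(2*t) = 4*t²)
√(M(-162) + A(-55)) = √(4*(-162)² + (-40 - 1*(-55))) = √(4*26244 + (-40 + 55)) = √(104976 + 15) = √104991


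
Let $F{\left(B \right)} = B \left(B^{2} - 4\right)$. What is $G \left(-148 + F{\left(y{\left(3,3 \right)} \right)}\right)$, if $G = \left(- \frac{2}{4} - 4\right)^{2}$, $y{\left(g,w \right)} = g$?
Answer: $- \frac{10773}{4} \approx -2693.3$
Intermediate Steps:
$F{\left(B \right)} = B \left(-4 + B^{2}\right)$
$G = \frac{81}{4}$ ($G = \left(\left(-2\right) \frac{1}{4} - 4\right)^{2} = \left(- \frac{1}{2} - 4\right)^{2} = \left(- \frac{9}{2}\right)^{2} = \frac{81}{4} \approx 20.25$)
$G \left(-148 + F{\left(y{\left(3,3 \right)} \right)}\right) = \frac{81 \left(-148 + 3 \left(-4 + 3^{2}\right)\right)}{4} = \frac{81 \left(-148 + 3 \left(-4 + 9\right)\right)}{4} = \frac{81 \left(-148 + 3 \cdot 5\right)}{4} = \frac{81 \left(-148 + 15\right)}{4} = \frac{81}{4} \left(-133\right) = - \frac{10773}{4}$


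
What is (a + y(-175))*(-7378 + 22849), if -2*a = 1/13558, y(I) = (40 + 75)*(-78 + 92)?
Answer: 675413718489/27116 ≈ 2.4908e+7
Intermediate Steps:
y(I) = 1610 (y(I) = 115*14 = 1610)
a = -1/27116 (a = -1/2/13558 = -1/2*1/13558 = -1/27116 ≈ -3.6879e-5)
(a + y(-175))*(-7378 + 22849) = (-1/27116 + 1610)*(-7378 + 22849) = (43656759/27116)*15471 = 675413718489/27116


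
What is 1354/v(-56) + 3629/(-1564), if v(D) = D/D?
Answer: 2114027/1564 ≈ 1351.7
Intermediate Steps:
v(D) = 1
1354/v(-56) + 3629/(-1564) = 1354/1 + 3629/(-1564) = 1354*1 + 3629*(-1/1564) = 1354 - 3629/1564 = 2114027/1564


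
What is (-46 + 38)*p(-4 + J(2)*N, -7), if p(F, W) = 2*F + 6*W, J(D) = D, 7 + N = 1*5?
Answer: 464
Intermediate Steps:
N = -2 (N = -7 + 1*5 = -7 + 5 = -2)
(-46 + 38)*p(-4 + J(2)*N, -7) = (-46 + 38)*(2*(-4 + 2*(-2)) + 6*(-7)) = -8*(2*(-4 - 4) - 42) = -8*(2*(-8) - 42) = -8*(-16 - 42) = -8*(-58) = 464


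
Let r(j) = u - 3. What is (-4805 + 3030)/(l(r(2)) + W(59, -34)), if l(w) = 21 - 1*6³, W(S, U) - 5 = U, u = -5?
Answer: 1775/224 ≈ 7.9241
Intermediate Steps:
W(S, U) = 5 + U
r(j) = -8 (r(j) = -5 - 3 = -8)
l(w) = -195 (l(w) = 21 - 1*216 = 21 - 216 = -195)
(-4805 + 3030)/(l(r(2)) + W(59, -34)) = (-4805 + 3030)/(-195 + (5 - 34)) = -1775/(-195 - 29) = -1775/(-224) = -1775*(-1/224) = 1775/224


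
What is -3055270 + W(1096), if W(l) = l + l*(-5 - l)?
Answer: -4260870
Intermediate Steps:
-3055270 + W(1096) = -3055270 - 1*1096*(4 + 1096) = -3055270 - 1*1096*1100 = -3055270 - 1205600 = -4260870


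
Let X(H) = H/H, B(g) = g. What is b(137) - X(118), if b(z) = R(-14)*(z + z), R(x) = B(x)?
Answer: -3837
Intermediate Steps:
R(x) = x
X(H) = 1
b(z) = -28*z (b(z) = -14*(z + z) = -28*z)
b(137) - X(118) = -28*137 - 1*1 = -3836 - 1 = -3837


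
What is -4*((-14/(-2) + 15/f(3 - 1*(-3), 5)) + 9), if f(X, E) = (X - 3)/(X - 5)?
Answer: -84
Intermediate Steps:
f(X, E) = (-3 + X)/(-5 + X)
-4*((-14/(-2) + 15/f(3 - 1*(-3), 5)) + 9) = -4*((-14/(-2) + 15/(((-3 + (3 - 1*(-3)))/(-5 + (3 - 1*(-3)))))) + 9) = -4*((-14*(-½) + 15/(((-3 + (3 + 3))/(-5 + (3 + 3))))) + 9) = -4*((7 + 15/(((-3 + 6)/(-5 + 6)))) + 9) = -4*((7 + 15/((3/1))) + 9) = -4*((7 + 15/((1*3))) + 9) = -4*((7 + 15/3) + 9) = -4*((7 + 15*(⅓)) + 9) = -4*((7 + 5) + 9) = -4*(12 + 9) = -4*21 = -84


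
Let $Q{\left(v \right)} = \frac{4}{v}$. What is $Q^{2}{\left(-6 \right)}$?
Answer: $\frac{4}{9} \approx 0.44444$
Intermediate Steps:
$Q^{2}{\left(-6 \right)} = \left(\frac{4}{-6}\right)^{2} = \left(4 \left(- \frac{1}{6}\right)\right)^{2} = \left(- \frac{2}{3}\right)^{2} = \frac{4}{9}$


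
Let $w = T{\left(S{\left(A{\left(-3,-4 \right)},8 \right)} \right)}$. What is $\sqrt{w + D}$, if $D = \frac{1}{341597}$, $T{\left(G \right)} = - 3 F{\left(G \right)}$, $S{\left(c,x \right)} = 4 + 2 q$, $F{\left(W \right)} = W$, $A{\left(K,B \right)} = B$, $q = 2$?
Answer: $\frac{i \sqrt{2800523908219}}{341597} \approx 4.899 i$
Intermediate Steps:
$S{\left(c,x \right)} = 8$ ($S{\left(c,x \right)} = 4 + 2 \cdot 2 = 4 + 4 = 8$)
$T{\left(G \right)} = - 3 G$
$D = \frac{1}{341597} \approx 2.9274 \cdot 10^{-6}$
$w = -24$ ($w = \left(-3\right) 8 = -24$)
$\sqrt{w + D} = \sqrt{-24 + \frac{1}{341597}} = \sqrt{- \frac{8198327}{341597}} = \frac{i \sqrt{2800523908219}}{341597}$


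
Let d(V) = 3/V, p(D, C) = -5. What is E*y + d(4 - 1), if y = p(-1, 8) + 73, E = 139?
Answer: 9453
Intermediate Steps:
y = 68 (y = -5 + 73 = 68)
E*y + d(4 - 1) = 139*68 + 3/(4 - 1) = 9452 + 3/3 = 9452 + 3*(⅓) = 9452 + 1 = 9453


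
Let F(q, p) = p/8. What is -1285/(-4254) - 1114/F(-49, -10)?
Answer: 18962249/21270 ≈ 891.50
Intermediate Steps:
F(q, p) = p/8 (F(q, p) = p*(⅛) = p/8)
-1285/(-4254) - 1114/F(-49, -10) = -1285/(-4254) - 1114/((⅛)*(-10)) = -1285*(-1/4254) - 1114/(-5/4) = 1285/4254 - 1114*(-⅘) = 1285/4254 + 4456/5 = 18962249/21270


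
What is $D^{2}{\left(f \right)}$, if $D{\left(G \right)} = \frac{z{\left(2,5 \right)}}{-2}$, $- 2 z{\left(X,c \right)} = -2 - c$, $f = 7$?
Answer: $\frac{49}{16} \approx 3.0625$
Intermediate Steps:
$z{\left(X,c \right)} = 1 + \frac{c}{2}$ ($z{\left(X,c \right)} = - \frac{-2 - c}{2} = 1 + \frac{c}{2}$)
$D{\left(G \right)} = - \frac{7}{4}$ ($D{\left(G \right)} = \frac{1 + \frac{1}{2} \cdot 5}{-2} = \left(1 + \frac{5}{2}\right) \left(- \frac{1}{2}\right) = \frac{7}{2} \left(- \frac{1}{2}\right) = - \frac{7}{4}$)
$D^{2}{\left(f \right)} = \left(- \frac{7}{4}\right)^{2} = \frac{49}{16}$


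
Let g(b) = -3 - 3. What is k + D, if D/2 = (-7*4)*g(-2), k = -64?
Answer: 272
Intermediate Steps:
g(b) = -6
D = 336 (D = 2*(-7*4*(-6)) = 2*(-28*(-6)) = 2*168 = 336)
k + D = -64 + 336 = 272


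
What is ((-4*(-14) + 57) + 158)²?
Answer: 73441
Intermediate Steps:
((-4*(-14) + 57) + 158)² = ((56 + 57) + 158)² = (113 + 158)² = 271² = 73441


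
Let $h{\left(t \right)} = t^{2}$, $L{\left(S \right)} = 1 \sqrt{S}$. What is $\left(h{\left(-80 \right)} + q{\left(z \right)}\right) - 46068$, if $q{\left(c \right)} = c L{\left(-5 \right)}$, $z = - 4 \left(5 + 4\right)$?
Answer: $-39668 - 36 i \sqrt{5} \approx -39668.0 - 80.498 i$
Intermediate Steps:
$L{\left(S \right)} = \sqrt{S}$
$z = -36$ ($z = \left(-4\right) 9 = -36$)
$q{\left(c \right)} = i c \sqrt{5}$ ($q{\left(c \right)} = c \sqrt{-5} = c i \sqrt{5} = i c \sqrt{5}$)
$\left(h{\left(-80 \right)} + q{\left(z \right)}\right) - 46068 = \left(\left(-80\right)^{2} + i \left(-36\right) \sqrt{5}\right) - 46068 = \left(6400 - 36 i \sqrt{5}\right) - 46068 = -39668 - 36 i \sqrt{5}$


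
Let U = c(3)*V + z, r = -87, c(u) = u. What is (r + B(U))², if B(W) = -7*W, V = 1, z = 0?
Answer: 11664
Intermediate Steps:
U = 3 (U = 3*1 + 0 = 3 + 0 = 3)
(r + B(U))² = (-87 - 7*3)² = (-87 - 21)² = (-108)² = 11664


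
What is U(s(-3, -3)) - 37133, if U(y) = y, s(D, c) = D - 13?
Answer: -37149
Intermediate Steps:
s(D, c) = -13 + D
U(s(-3, -3)) - 37133 = (-13 - 3) - 37133 = -16 - 37133 = -37149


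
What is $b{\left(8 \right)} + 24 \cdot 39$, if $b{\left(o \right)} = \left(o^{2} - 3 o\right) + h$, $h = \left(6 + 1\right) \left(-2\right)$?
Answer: $962$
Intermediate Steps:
$h = -14$ ($h = 7 \left(-2\right) = -14$)
$b{\left(o \right)} = -14 + o^{2} - 3 o$ ($b{\left(o \right)} = \left(o^{2} - 3 o\right) - 14 = -14 + o^{2} - 3 o$)
$b{\left(8 \right)} + 24 \cdot 39 = \left(-14 + 8^{2} - 24\right) + 24 \cdot 39 = \left(-14 + 64 - 24\right) + 936 = 26 + 936 = 962$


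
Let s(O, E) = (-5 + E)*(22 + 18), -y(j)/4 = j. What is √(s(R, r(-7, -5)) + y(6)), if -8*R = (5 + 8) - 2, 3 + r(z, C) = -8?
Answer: 2*I*√166 ≈ 25.768*I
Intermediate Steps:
r(z, C) = -11 (r(z, C) = -3 - 8 = -11)
y(j) = -4*j
R = -11/8 (R = -((5 + 8) - 2)/8 = -(13 - 2)/8 = -⅛*11 = -11/8 ≈ -1.3750)
s(O, E) = -200 + 40*E (s(O, E) = (-5 + E)*40 = -200 + 40*E)
√(s(R, r(-7, -5)) + y(6)) = √((-200 + 40*(-11)) - 4*6) = √((-200 - 440) - 24) = √(-640 - 24) = √(-664) = 2*I*√166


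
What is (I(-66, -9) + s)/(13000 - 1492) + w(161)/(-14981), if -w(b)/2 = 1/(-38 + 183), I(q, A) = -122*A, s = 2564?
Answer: 3977392103/12499097730 ≈ 0.31821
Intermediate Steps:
w(b) = -2/145 (w(b) = -2/(-38 + 183) = -2/145)
(I(-66, -9) + s)/(13000 - 1492) + w(161)/(-14981) = (-122*(-9) + 2564)/(13000 - 1492) - 2/145/(-14981) = (1098 + 2564)/11508 - 2/145*(-1/14981) = 3662*(1/11508) + 2/2172245 = 1831/5754 + 2/2172245 = 3977392103/12499097730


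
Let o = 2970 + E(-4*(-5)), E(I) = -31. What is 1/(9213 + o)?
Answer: 1/12152 ≈ 8.2291e-5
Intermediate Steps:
o = 2939 (o = 2970 - 31 = 2939)
1/(9213 + o) = 1/(9213 + 2939) = 1/12152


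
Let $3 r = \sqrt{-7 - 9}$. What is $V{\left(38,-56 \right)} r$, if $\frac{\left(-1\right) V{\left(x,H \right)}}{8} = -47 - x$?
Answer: $\frac{2720 i}{3} \approx 906.67 i$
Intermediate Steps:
$V{\left(x,H \right)} = 376 + 8 x$ ($V{\left(x,H \right)} = - 8 \left(-47 - x\right) = 376 + 8 x$)
$r = \frac{4 i}{3}$ ($r = \frac{\sqrt{-7 - 9}}{3} = \frac{\sqrt{-16}}{3} = \frac{4 i}{3} \approx 1.3333 i$)
$V{\left(38,-56 \right)} r = \left(376 + 8 \cdot 38\right) \frac{4 i}{3} = \left(376 + 304\right) \frac{4 i}{3} = 680 \frac{4 i}{3} = \frac{2720 i}{3}$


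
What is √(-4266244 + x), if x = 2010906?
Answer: I*√2255338 ≈ 1501.8*I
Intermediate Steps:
√(-4266244 + x) = √(-4266244 + 2010906) = √(-2255338) = I*√2255338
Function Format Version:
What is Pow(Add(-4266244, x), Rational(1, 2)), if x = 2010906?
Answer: Mul(I, Pow(2255338, Rational(1, 2))) ≈ Mul(1501.8, I)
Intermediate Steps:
Pow(Add(-4266244, x), Rational(1, 2)) = Pow(Add(-4266244, 2010906), Rational(1, 2)) = Pow(-2255338, Rational(1, 2)) = Mul(I, Pow(2255338, Rational(1, 2)))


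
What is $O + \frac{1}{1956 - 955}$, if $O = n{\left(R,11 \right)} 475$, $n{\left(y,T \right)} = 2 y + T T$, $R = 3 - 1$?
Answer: $\frac{59434376}{1001} \approx 59375.0$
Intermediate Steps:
$R = 2$ ($R = 3 - 1 = 2$)
$n{\left(y,T \right)} = T^{2} + 2 y$ ($n{\left(y,T \right)} = 2 y + T^{2} = T^{2} + 2 y$)
$O = 59375$ ($O = \left(11^{2} + 2 \cdot 2\right) 475 = \left(121 + 4\right) 475 = 125 \cdot 475 = 59375$)
$O + \frac{1}{1956 - 955} = 59375 + \frac{1}{1956 - 955} = 59375 + \frac{1}{1001} = \frac{59434376}{1001}$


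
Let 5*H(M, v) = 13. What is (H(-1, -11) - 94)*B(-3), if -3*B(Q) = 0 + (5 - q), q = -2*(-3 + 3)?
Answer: 457/3 ≈ 152.33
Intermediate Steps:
H(M, v) = 13/5 (H(M, v) = (⅕)*13 = 13/5)
q = 0 (q = -2*0 = 0)
B(Q) = -5/3 (B(Q) = -(0 + (5 - 1*0))/3 = -(0 + (5 + 0))/3 = -(0 + 5)/3 = -⅓*5 = -5/3)
(H(-1, -11) - 94)*B(-3) = (13/5 - 94)*(-5/3) = -457/5*(-5/3) = 457/3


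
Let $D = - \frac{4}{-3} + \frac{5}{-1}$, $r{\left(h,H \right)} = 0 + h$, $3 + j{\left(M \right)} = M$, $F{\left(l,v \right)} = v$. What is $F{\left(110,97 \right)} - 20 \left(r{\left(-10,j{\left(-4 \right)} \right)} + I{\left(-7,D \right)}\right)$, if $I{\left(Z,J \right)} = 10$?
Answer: $97$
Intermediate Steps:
$j{\left(M \right)} = -3 + M$
$r{\left(h,H \right)} = h$
$D = - \frac{11}{3}$ ($D = \left(-4\right) \left(- \frac{1}{3}\right) + 5 \left(-1\right) = \frac{4}{3} - 5 = - \frac{11}{3} \approx -3.6667$)
$F{\left(110,97 \right)} - 20 \left(r{\left(-10,j{\left(-4 \right)} \right)} + I{\left(-7,D \right)}\right) = 97 - 20 \left(-10 + 10\right) = 97 - 0 = 97 + 0 = 97$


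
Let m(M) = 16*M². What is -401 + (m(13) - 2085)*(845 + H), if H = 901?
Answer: 1080373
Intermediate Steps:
-401 + (m(13) - 2085)*(845 + H) = -401 + (16*13² - 2085)*(845 + 901) = -401 + (16*169 - 2085)*1746 = -401 + (2704 - 2085)*1746 = -401 + 619*1746 = -401 + 1080774 = 1080373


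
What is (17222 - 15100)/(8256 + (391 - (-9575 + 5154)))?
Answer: 1061/6534 ≈ 0.16238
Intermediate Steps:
(17222 - 15100)/(8256 + (391 - (-9575 + 5154))) = 2122/(8256 + (391 - 1*(-4421))) = 2122/(8256 + (391 + 4421)) = 2122/(8256 + 4812) = 2122/13068 = 2122*(1/13068) = 1061/6534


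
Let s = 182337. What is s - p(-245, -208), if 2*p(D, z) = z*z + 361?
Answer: 321049/2 ≈ 1.6052e+5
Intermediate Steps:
p(D, z) = 361/2 + z²/2 (p(D, z) = (z*z + 361)/2 = (z² + 361)/2 = (361 + z²)/2 = 361/2 + z²/2)
s - p(-245, -208) = 182337 - (361/2 + (½)*(-208)²) = 182337 - (361/2 + (½)*43264) = 182337 - (361/2 + 21632) = 182337 - 1*43625/2 = 182337 - 43625/2 = 321049/2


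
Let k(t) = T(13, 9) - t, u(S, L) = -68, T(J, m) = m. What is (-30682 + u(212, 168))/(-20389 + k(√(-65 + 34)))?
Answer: 626685000/415344431 - 30750*I*√31/415344431 ≈ 1.5088 - 0.00041221*I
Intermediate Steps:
k(t) = 9 - t
(-30682 + u(212, 168))/(-20389 + k(√(-65 + 34))) = (-30682 - 68)/(-20389 + (9 - √(-65 + 34))) = -30750/(-20389 + (9 - √(-31))) = -30750/(-20389 + (9 - I*√31)) = -30750/(-20380 - I*√31)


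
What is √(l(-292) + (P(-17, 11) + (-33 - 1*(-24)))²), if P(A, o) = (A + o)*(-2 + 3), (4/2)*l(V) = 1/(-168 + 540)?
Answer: √31136586/372 ≈ 15.000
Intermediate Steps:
l(V) = 1/744 (l(V) = 1/(2*(-168 + 540)) = (½)/372 = (½)*(1/372) = 1/744)
P(A, o) = A + o (P(A, o) = (A + o)*1 = A + o)
√(l(-292) + (P(-17, 11) + (-33 - 1*(-24)))²) = √(1/744 + ((-17 + 11) + (-33 - 1*(-24)))²) = √(1/744 + (-6 + (-33 + 24))²) = √(1/744 + (-6 - 9)²) = √(1/744 + (-15)²) = √(1/744 + 225) = √(167401/744) = √31136586/372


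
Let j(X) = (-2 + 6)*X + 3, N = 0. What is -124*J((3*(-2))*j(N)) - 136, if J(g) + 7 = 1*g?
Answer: 2964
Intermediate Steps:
j(X) = 3 + 4*X (j(X) = 4*X + 3 = 3 + 4*X)
J(g) = -7 + g (J(g) = -7 + 1*g = -7 + g)
-124*J((3*(-2))*j(N)) - 136 = -124*(-7 + (3*(-2))*(3 + 4*0)) - 136 = -124*(-7 - 6*(3 + 0)) - 136 = -124*(-7 - 6*3) - 136 = -124*(-7 - 18) - 136 = -124*(-25) - 136 = 3100 - 136 = 2964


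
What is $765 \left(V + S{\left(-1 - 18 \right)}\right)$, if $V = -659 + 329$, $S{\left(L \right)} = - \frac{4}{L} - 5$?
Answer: $- \frac{4866165}{19} \approx -2.5611 \cdot 10^{5}$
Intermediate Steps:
$S{\left(L \right)} = -5 - \frac{4}{L}$
$V = -330$
$765 \left(V + S{\left(-1 - 18 \right)}\right) = 765 \left(-330 - \left(5 + \frac{4}{-1 - 18}\right)\right) = 765 \left(-330 - \left(5 + \frac{4}{-19}\right)\right) = 765 \left(-330 - \frac{91}{19}\right) = 765 \left(- \frac{6361}{19}\right) = - \frac{4866165}{19}$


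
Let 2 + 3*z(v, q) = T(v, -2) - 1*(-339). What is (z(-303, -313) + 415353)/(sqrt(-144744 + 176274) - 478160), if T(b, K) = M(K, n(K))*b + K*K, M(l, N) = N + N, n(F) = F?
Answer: -59655815392/68591086221 - 623806*sqrt(31530)/342955431105 ≈ -0.87005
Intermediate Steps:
M(l, N) = 2*N
T(b, K) = K**2 + 2*K*b (T(b, K) = (2*K)*b + K*K = 2*K*b + K**2 = K**2 + 2*K*b)
z(v, q) = 341/3 - 4*v/3 (z(v, q) = -2/3 + (-2*(-2 + 2*v) - 1*(-339))/3 = -2/3 + ((4 - 4*v) + 339)/3 = -2/3 + (343 - 4*v)/3 = -2/3 + (343/3 - 4*v/3) = 341/3 - 4*v/3)
(z(-303, -313) + 415353)/(sqrt(-144744 + 176274) - 478160) = ((341/3 - 4/3*(-303)) + 415353)/(sqrt(-144744 + 176274) - 478160) = ((341/3 + 404) + 415353)/(sqrt(31530) - 478160) = (1553/3 + 415353)/(-478160 + sqrt(31530)) = 1247612/(3*(-478160 + sqrt(31530)))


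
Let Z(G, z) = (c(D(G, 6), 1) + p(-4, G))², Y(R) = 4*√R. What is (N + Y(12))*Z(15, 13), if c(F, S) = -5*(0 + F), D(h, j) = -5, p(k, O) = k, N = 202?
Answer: 89082 + 3528*√3 ≈ 95193.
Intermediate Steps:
c(F, S) = -5*F
Z(G, z) = 441 (Z(G, z) = (-5*(-5) - 4)² = (25 - 4)² = 21² = 441)
(N + Y(12))*Z(15, 13) = (202 + 4*√12)*441 = (202 + 4*(2*√3))*441 = (202 + 8*√3)*441 = 89082 + 3528*√3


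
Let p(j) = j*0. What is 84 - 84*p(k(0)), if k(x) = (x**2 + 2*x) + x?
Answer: 84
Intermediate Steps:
k(x) = x**2 + 3*x
p(j) = 0
84 - 84*p(k(0)) = 84 - 84*0 = 84 + 0 = 84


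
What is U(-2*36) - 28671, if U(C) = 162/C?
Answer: -114693/4 ≈ -28673.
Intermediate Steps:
U(-2*36) - 28671 = 162/((-2*36)) - 28671 = 162/(-72) - 28671 = 162*(-1/72) - 28671 = -9/4 - 28671 = -114693/4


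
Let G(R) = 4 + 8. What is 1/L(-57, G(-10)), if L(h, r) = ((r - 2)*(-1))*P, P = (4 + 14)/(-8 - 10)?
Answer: ⅒ ≈ 0.10000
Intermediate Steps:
P = -1 (P = 18/(-18) = 18*(-1/18) = -1)
G(R) = 12
L(h, r) = -2 + r (L(h, r) = ((r - 2)*(-1))*(-1) = ((-2 + r)*(-1))*(-1) = (2 - r)*(-1) = -2 + r)
1/L(-57, G(-10)) = 1/(-2 + 12) = 1/10 = ⅒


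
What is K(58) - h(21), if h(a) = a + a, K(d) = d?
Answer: 16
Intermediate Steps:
h(a) = 2*a
K(58) - h(21) = 58 - 2*21 = 58 - 1*42 = 58 - 42 = 16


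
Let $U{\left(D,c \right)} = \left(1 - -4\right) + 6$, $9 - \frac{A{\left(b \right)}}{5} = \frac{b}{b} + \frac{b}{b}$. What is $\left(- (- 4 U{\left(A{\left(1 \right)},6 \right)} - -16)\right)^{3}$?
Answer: $21952$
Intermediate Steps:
$A{\left(b \right)} = 35$ ($A{\left(b \right)} = 45 - 5 \left(\frac{b}{b} + \frac{b}{b}\right) = 45 - 5 \left(1 + 1\right) = 45 - 10 = 35$)
$U{\left(D,c \right)} = 11$ ($U{\left(D,c \right)} = \left(1 + 4\right) + 6 = 5 + 6 = 11$)
$\left(- (- 4 U{\left(A{\left(1 \right)},6 \right)} - -16)\right)^{3} = \left(- (\left(-4\right) 11 - -16)\right)^{3} = \left(- (-44 + 16)\right)^{3} = \left(\left(-1\right) \left(-28\right)\right)^{3} = 28^{3} = 21952$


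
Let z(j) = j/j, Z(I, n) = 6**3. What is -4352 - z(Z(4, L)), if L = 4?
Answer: -4353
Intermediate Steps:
Z(I, n) = 216
z(j) = 1
-4352 - z(Z(4, L)) = -4352 - 1*1 = -4352 - 1 = -4353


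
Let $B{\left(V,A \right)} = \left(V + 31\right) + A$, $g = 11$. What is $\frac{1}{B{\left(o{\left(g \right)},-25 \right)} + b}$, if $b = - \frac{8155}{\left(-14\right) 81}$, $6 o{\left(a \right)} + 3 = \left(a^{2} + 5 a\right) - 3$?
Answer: $\frac{162}{6727} \approx 0.024082$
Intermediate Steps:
$o{\left(a \right)} = -1 + \frac{a^{2}}{6} + \frac{5 a}{6}$ ($o{\left(a \right)} = - \frac{1}{2} + \frac{\left(a^{2} + 5 a\right) - 3}{6} = - \frac{1}{2} + \frac{-3 + a^{2} + 5 a}{6} = - \frac{1}{2} + \left(- \frac{1}{2} + \frac{a^{2}}{6} + \frac{5 a}{6}\right) = -1 + \frac{a^{2}}{6} + \frac{5 a}{6}$)
$B{\left(V,A \right)} = 31 + A + V$ ($B{\left(V,A \right)} = \left(31 + V\right) + A = 31 + A + V$)
$b = \frac{1165}{162}$ ($b = - \frac{8155}{-1134} = \left(-8155\right) \left(- \frac{1}{1134}\right) = \frac{1165}{162} \approx 7.1914$)
$\frac{1}{B{\left(o{\left(g \right)},-25 \right)} + b} = \frac{1}{\left(31 - 25 + \left(-1 + \frac{11^{2}}{6} + \frac{5}{6} \cdot 11\right)\right) + \frac{1165}{162}} = \frac{1}{\left(31 - 25 + \left(-1 + \frac{1}{6} \cdot 121 + \frac{55}{6}\right)\right) + \frac{1165}{162}} = \frac{1}{\left(31 - 25 + \left(-1 + \frac{121}{6} + \frac{55}{6}\right)\right) + \frac{1165}{162}} = \frac{1}{\left(31 - 25 + \frac{85}{3}\right) + \frac{1165}{162}} = \frac{1}{\frac{103}{3} + \frac{1165}{162}} = \frac{1}{\frac{6727}{162}} = \frac{162}{6727}$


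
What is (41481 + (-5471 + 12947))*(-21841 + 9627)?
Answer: -597960798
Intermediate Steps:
(41481 + (-5471 + 12947))*(-21841 + 9627) = (41481 + 7476)*(-12214) = 48957*(-12214) = -597960798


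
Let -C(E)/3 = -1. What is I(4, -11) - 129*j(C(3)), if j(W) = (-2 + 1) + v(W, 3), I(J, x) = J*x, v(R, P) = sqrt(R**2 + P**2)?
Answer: 85 - 387*sqrt(2) ≈ -462.30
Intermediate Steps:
C(E) = 3 (C(E) = -3*(-1) = 3)
v(R, P) = sqrt(P**2 + R**2)
j(W) = -1 + sqrt(9 + W**2) (j(W) = (-2 + 1) + sqrt(3**2 + W**2) = -1 + sqrt(9 + W**2))
I(4, -11) - 129*j(C(3)) = 4*(-11) - 129*(-1 + sqrt(9 + 3**2)) = -44 - 129*(-1 + sqrt(9 + 9)) = -44 - 129*(-1 + sqrt(18)) = -44 - 129*(-1 + 3*sqrt(2)) = -44 + (129 - 387*sqrt(2)) = 85 - 387*sqrt(2)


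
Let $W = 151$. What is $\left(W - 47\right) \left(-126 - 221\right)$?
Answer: $-36088$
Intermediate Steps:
$\left(W - 47\right) \left(-126 - 221\right) = \left(151 - 47\right) \left(-126 - 221\right) = 104 \left(-347\right) = -36088$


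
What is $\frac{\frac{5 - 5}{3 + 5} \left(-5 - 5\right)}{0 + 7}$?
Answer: $0$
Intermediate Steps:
$\frac{\frac{5 - 5}{3 + 5} \left(-5 - 5\right)}{0 + 7} = \frac{\frac{0}{8} \left(-5 - 5\right)}{7} = 0 \cdot \frac{1}{8} \left(-10\right) \frac{1}{7} = 0 \left(-10\right) \frac{1}{7} = 0 \cdot \frac{1}{7} = 0$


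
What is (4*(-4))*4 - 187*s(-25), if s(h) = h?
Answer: 4611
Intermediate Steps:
(4*(-4))*4 - 187*s(-25) = (4*(-4))*4 - 187*(-25) = -16*4 + 4675 = -64 + 4675 = 4611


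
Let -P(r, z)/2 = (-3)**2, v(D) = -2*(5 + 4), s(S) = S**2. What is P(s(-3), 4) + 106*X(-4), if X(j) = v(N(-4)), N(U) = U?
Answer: -1926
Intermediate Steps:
v(D) = -18 (v(D) = -2*9 = -18)
P(r, z) = -18 (P(r, z) = -2*(-3)**2 = -2*9 = -18)
X(j) = -18
P(s(-3), 4) + 106*X(-4) = -18 + 106*(-18) = -18 - 1908 = -1926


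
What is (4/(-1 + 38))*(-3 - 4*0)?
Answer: -12/37 ≈ -0.32432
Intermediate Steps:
(4/(-1 + 38))*(-3 - 4*0) = (4/37)*(-3 + 0) = ((1/37)*4)*(-3) = (4/37)*(-3) = -12/37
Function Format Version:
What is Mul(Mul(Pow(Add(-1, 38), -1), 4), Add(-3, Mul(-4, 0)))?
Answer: Rational(-12, 37) ≈ -0.32432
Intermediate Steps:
Mul(Mul(Pow(Add(-1, 38), -1), 4), Add(-3, Mul(-4, 0))) = Mul(Mul(Pow(37, -1), 4), Add(-3, 0)) = Mul(Mul(Rational(1, 37), 4), -3) = Mul(Rational(4, 37), -3) = Rational(-12, 37)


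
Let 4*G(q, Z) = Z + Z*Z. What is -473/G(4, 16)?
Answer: -473/68 ≈ -6.9559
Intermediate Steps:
G(q, Z) = Z/4 + Z²/4 (G(q, Z) = (Z + Z*Z)/4 = (Z + Z²)/4 = Z/4 + Z²/4)
-473/G(4, 16) = -473*1/(4*(1 + 16)) = -473/((¼)*16*17) = -473/68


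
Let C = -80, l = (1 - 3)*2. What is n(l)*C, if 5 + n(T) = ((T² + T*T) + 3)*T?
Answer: 11600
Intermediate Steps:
l = -4 (l = -2*2 = -4)
n(T) = -5 + T*(3 + 2*T²) (n(T) = -5 + ((T² + T*T) + 3)*T = -5 + ((T² + T²) + 3)*T = -5 + (2*T² + 3)*T = -5 + (3 + 2*T²)*T = -5 + T*(3 + 2*T²))
n(l)*C = (-5 + 2*(-4)³ + 3*(-4))*(-80) = (-5 + 2*(-64) - 12)*(-80) = (-5 - 128 - 12)*(-80) = -145*(-80) = 11600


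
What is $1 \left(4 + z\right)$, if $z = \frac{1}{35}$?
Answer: $\frac{141}{35} \approx 4.0286$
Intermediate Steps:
$z = \frac{1}{35} \approx 0.028571$
$1 \left(4 + z\right) = 1 \left(4 + \frac{1}{35}\right) = 1 \cdot \frac{141}{35} = \frac{141}{35}$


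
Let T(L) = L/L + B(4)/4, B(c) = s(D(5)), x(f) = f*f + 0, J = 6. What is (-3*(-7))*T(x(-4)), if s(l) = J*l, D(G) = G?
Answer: 357/2 ≈ 178.50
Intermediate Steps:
x(f) = f² (x(f) = f² + 0 = f²)
s(l) = 6*l
B(c) = 30 (B(c) = 6*5 = 30)
T(L) = 17/2 (T(L) = L/L + 30/4 = 1 + 30*(¼) = 1 + 15/2 = 17/2)
(-3*(-7))*T(x(-4)) = -3*(-7)*(17/2) = 21*(17/2) = 357/2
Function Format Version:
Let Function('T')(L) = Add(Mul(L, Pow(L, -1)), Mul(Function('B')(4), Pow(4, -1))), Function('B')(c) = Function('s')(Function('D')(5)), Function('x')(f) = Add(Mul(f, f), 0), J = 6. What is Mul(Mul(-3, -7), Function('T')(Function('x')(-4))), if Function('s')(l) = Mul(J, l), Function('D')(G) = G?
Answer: Rational(357, 2) ≈ 178.50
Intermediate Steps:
Function('x')(f) = Pow(f, 2) (Function('x')(f) = Add(Pow(f, 2), 0) = Pow(f, 2))
Function('s')(l) = Mul(6, l)
Function('B')(c) = 30 (Function('B')(c) = Mul(6, 5) = 30)
Function('T')(L) = Rational(17, 2) (Function('T')(L) = Add(Mul(L, Pow(L, -1)), Mul(30, Pow(4, -1))) = Add(1, Mul(30, Rational(1, 4))) = Add(1, Rational(15, 2)) = Rational(17, 2))
Mul(Mul(-3, -7), Function('T')(Function('x')(-4))) = Mul(Mul(-3, -7), Rational(17, 2)) = Mul(21, Rational(17, 2)) = Rational(357, 2)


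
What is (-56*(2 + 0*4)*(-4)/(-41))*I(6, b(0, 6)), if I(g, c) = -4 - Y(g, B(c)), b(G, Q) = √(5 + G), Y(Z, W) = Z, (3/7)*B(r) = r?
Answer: 4480/41 ≈ 109.27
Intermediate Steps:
B(r) = 7*r/3
I(g, c) = -4 - g
(-56*(2 + 0*4)*(-4)/(-41))*I(6, b(0, 6)) = (-56*(2 + 0*4)*(-4)/(-41))*(-4 - 1*6) = (-56*(2 + 0)*(-4)*(-1)/41)*(-4 - 6) = -56*2*(-4)*(-1)/41*(-10) = -(-448)*(-1)/41*(-10) = -56*8/41*(-10) = -448/41*(-10) = 4480/41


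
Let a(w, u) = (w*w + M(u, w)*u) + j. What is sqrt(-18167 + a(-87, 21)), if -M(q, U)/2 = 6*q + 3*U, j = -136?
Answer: 2*I*sqrt(1266) ≈ 71.162*I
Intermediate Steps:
M(q, U) = -12*q - 6*U (M(q, U) = -2*(6*q + 3*U) = -2*(3*U + 6*q) = -12*q - 6*U)
a(w, u) = -136 + w**2 + u*(-12*u - 6*w) (a(w, u) = (w*w + (-12*u - 6*w)*u) - 136 = (w**2 + u*(-12*u - 6*w)) - 136 = -136 + w**2 + u*(-12*u - 6*w))
sqrt(-18167 + a(-87, 21)) = sqrt(-18167 + (-136 + (-87)**2 - 6*21*(-87 + 2*21))) = sqrt(-18167 + (-136 + 7569 - 6*21*(-87 + 42))) = sqrt(-18167 + (-136 + 7569 - 6*21*(-45))) = sqrt(-18167 + (-136 + 7569 + 5670)) = sqrt(-18167 + 13103) = sqrt(-5064) = 2*I*sqrt(1266)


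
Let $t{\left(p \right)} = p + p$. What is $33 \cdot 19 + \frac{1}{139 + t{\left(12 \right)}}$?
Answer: $\frac{102202}{163} \approx 627.01$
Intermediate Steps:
$t{\left(p \right)} = 2 p$
$33 \cdot 19 + \frac{1}{139 + t{\left(12 \right)}} = 33 \cdot 19 + \frac{1}{139 + 2 \cdot 12} = 627 + \frac{1}{139 + 24} = 627 + \frac{1}{163} = \frac{102202}{163}$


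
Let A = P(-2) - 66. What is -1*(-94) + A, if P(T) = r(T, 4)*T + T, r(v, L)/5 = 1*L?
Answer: -14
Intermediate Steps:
r(v, L) = 5*L (r(v, L) = 5*(1*L) = 5*L)
P(T) = 21*T (P(T) = (5*4)*T + T = 20*T + T = 21*T)
A = -108 (A = 21*(-2) - 66 = -42 - 66 = -108)
-1*(-94) + A = -1*(-94) - 108 = 94 - 108 = -14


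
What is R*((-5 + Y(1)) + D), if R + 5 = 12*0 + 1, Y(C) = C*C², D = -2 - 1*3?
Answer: 36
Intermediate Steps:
D = -5 (D = -2 - 3 = -5)
Y(C) = C³
R = -4 (R = -5 + (12*0 + 1) = -5 + (0 + 1) = -5 + 1 = -4)
R*((-5 + Y(1)) + D) = -4*((-5 + 1³) - 5) = -4*((-5 + 1) - 5) = -4*(-4 - 5) = -4*(-9) = 36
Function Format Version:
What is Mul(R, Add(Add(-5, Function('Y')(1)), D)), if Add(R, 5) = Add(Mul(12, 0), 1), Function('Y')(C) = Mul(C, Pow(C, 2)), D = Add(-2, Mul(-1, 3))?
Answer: 36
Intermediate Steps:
D = -5 (D = Add(-2, -3) = -5)
Function('Y')(C) = Pow(C, 3)
R = -4 (R = Add(-5, Add(Mul(12, 0), 1)) = Add(-5, Add(0, 1)) = Add(-5, 1) = -4)
Mul(R, Add(Add(-5, Function('Y')(1)), D)) = Mul(-4, Add(Add(-5, Pow(1, 3)), -5)) = Mul(-4, Add(Add(-5, 1), -5)) = Mul(-4, Add(-4, -5)) = Mul(-4, -9) = 36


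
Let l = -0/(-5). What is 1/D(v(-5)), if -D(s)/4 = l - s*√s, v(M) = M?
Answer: I*√5/100 ≈ 0.022361*I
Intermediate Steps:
l = 0 (l = -0*(-1)/5 = -25*0 = 0)
D(s) = 4*s^(3/2) (D(s) = -4*(0 - s*√s) = -4*(0 - s^(3/2)) = -(-4)*s^(3/2) = 4*s^(3/2))
1/D(v(-5)) = 1/(4*(-5)^(3/2)) = 1/(4*(-5*I*√5)) = 1/(-20*I*√5) = I*√5/100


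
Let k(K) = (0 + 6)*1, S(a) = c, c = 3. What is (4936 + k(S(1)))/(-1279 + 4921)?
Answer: 2471/1821 ≈ 1.3569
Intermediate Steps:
S(a) = 3
k(K) = 6 (k(K) = 6*1 = 6)
(4936 + k(S(1)))/(-1279 + 4921) = (4936 + 6)/(-1279 + 4921) = 4942/3642 = 4942*(1/3642) = 2471/1821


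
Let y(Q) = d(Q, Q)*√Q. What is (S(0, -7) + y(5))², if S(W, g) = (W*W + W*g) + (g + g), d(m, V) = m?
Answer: 321 - 140*√5 ≈ 7.9505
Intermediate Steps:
S(W, g) = W² + 2*g + W*g (S(W, g) = (W² + W*g) + 2*g = W² + 2*g + W*g)
y(Q) = Q^(3/2) (y(Q) = Q*√Q = Q^(3/2))
(S(0, -7) + y(5))² = ((0² + 2*(-7) + 0*(-7)) + 5^(3/2))² = ((0 - 14 + 0) + 5*√5)² = (-14 + 5*√5)²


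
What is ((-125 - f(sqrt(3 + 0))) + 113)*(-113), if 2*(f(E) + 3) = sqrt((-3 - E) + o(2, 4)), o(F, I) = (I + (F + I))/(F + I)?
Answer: 1017 + 113*sqrt(-12 - 9*sqrt(3))/6 ≈ 1017.0 + 98.922*I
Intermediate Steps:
o(F, I) = (F + 2*I)/(F + I)
f(E) = -3 + sqrt(-4/3 - E)/2 (f(E) = -3 + sqrt((-3 - E) + (2 + 2*4)/(2 + 4))/2 = -3 + sqrt((-3 - E) + (2 + 8)/6)/2 = -3 + sqrt((-3 - E) + (1/6)*10)/2 = -3 + sqrt((-3 - E) + 5/3)/2 = -3 + sqrt(-4/3 - E)/2)
((-125 - f(sqrt(3 + 0))) + 113)*(-113) = ((-125 - (-3 + sqrt(-12 - 9*sqrt(3 + 0))/6)) + 113)*(-113) = ((-125 - (-3 + sqrt(-12 - 9*sqrt(3))/6)) + 113)*(-113) = ((-125 + (3 - sqrt(-12 - 9*sqrt(3))/6)) + 113)*(-113) = ((-122 - sqrt(-12 - 9*sqrt(3))/6) + 113)*(-113) = (-9 - sqrt(-12 - 9*sqrt(3))/6)*(-113) = 1017 + 113*sqrt(-12 - 9*sqrt(3))/6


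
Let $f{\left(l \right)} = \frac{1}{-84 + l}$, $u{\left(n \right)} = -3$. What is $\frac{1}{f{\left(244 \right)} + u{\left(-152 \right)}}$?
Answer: $- \frac{160}{479} \approx -0.33403$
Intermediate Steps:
$\frac{1}{f{\left(244 \right)} + u{\left(-152 \right)}} = \frac{1}{\frac{1}{-84 + 244} - 3} = \frac{1}{\frac{1}{160} - 3} = \frac{1}{- \frac{479}{160}} = - \frac{160}{479}$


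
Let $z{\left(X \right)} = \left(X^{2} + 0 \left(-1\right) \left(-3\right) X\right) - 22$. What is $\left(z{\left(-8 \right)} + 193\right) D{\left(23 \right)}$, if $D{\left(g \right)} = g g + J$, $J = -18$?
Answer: $120085$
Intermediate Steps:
$D{\left(g \right)} = -18 + g^{2}$ ($D{\left(g \right)} = g g - 18 = g^{2} - 18 = -18 + g^{2}$)
$z{\left(X \right)} = -22 + X^{2}$ ($z{\left(X \right)} = \left(X^{2} + 0 \left(-3\right) X\right) - 22 = \left(X^{2} + 0 X\right) - 22 = \left(X^{2} + 0\right) - 22 = X^{2} - 22 = -22 + X^{2}$)
$\left(z{\left(-8 \right)} + 193\right) D{\left(23 \right)} = \left(\left(-22 + \left(-8\right)^{2}\right) + 193\right) \left(-18 + 23^{2}\right) = \left(\left(-22 + 64\right) + 193\right) \left(-18 + 529\right) = \left(42 + 193\right) 511 = 235 \cdot 511 = 120085$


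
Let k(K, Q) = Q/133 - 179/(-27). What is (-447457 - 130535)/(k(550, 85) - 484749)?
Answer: 2075569272/1740707557 ≈ 1.1924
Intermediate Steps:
k(K, Q) = 179/27 + Q/133 (k(K, Q) = Q*(1/133) - 179*(-1/27) = Q/133 + 179/27 = 179/27 + Q/133)
(-447457 - 130535)/(k(550, 85) - 484749) = (-447457 - 130535)/((179/27 + (1/133)*85) - 484749) = -577992/((179/27 + 85/133) - 484749) = -577992/(26102/3591 - 484749) = -577992/(-1740707557/3591) = -577992*(-3591/1740707557) = 2075569272/1740707557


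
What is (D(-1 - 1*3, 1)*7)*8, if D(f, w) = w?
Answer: 56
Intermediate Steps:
(D(-1 - 1*3, 1)*7)*8 = (1*7)*8 = 7*8 = 56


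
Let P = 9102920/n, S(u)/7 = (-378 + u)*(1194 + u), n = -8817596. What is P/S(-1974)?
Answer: -227573/2830871560608 ≈ -8.0390e-8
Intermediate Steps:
S(u) = 7*(-378 + u)*(1194 + u) (S(u) = 7*((-378 + u)*(1194 + u)) = 7*(-378 + u)*(1194 + u))
P = -2275730/2204399 (P = 9102920/(-8817596) = 9102920*(-1/8817596) = -2275730/2204399 ≈ -1.0324)
P/S(-1974) = -2275730/(2204399*(-3159324 + 7*(-1974)² + 5712*(-1974))) = -2275730/(2204399*(-3159324 + 7*3896676 - 11275488)) = -2275730/(2204399*(-3159324 + 27276732 - 11275488)) = -2275730/2204399/12841920 = -2275730/2204399*1/12841920 = -227573/2830871560608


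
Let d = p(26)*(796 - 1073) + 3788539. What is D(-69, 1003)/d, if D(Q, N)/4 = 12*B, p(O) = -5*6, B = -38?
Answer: -1824/3796849 ≈ -0.00048040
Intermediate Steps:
p(O) = -30
d = 3796849 (d = -30*(796 - 1073) + 3788539 = -30*(-277) + 3788539 = 8310 + 3788539 = 3796849)
D(Q, N) = -1824 (D(Q, N) = 4*(12*(-38)) = 4*(-456) = -1824)
D(-69, 1003)/d = -1824/3796849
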